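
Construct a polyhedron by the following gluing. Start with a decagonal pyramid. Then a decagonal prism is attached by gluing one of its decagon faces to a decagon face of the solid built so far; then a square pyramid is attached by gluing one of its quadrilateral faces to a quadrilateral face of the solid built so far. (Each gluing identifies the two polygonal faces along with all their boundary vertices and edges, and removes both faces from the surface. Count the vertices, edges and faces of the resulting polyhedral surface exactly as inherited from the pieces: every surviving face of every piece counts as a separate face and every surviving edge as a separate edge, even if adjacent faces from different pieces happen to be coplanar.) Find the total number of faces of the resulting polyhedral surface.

A decagonal pyramid: V=11, E=20, F=11.
Attach a decagonal prism (V=20, E=30, F=12) along a 10-gon: merge 10 vertices and 10 edges, delete both glued faces → V=21, E=40, F=21.
Attach a square pyramid (V=5, E=8, F=5) along a 4-gon: merge 4 vertices and 4 edges, delete both glued faces → V=22, E=44, F=24.
Check: V − E + F = 22 − 44 + 24 = 2.

24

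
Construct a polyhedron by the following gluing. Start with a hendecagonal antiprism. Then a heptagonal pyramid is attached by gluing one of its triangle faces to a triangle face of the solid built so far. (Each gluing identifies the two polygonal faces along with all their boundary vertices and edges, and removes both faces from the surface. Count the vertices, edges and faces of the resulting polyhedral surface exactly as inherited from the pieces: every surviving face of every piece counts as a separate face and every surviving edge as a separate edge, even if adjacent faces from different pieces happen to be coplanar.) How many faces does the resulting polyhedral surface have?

A hendecagonal antiprism: V=22, E=44, F=24.
Attach a heptagonal pyramid (V=8, E=14, F=8) along a 3-gon: merge 3 vertices and 3 edges, delete both glued faces → V=27, E=55, F=30.
Check: V − E + F = 27 − 55 + 30 = 2.

30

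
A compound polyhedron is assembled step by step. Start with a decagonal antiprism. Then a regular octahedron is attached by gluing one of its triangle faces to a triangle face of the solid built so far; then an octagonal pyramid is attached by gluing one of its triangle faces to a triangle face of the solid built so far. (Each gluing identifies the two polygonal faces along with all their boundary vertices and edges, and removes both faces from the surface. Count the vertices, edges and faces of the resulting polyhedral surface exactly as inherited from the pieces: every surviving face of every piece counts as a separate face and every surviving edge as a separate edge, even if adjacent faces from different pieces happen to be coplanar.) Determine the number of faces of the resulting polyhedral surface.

35

A decagonal antiprism: V=20, E=40, F=22.
Attach a regular octahedron (V=6, E=12, F=8) along a 3-gon: merge 3 vertices and 3 edges, delete both glued faces → V=23, E=49, F=28.
Attach an octagonal pyramid (V=9, E=16, F=9) along a 3-gon: merge 3 vertices and 3 edges, delete both glued faces → V=29, E=62, F=35.
Check: V − E + F = 29 − 62 + 35 = 2.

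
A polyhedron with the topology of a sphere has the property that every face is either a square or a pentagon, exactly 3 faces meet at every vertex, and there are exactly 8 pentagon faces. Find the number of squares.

Let x be the number of squares; then F = 8 + x.
Edge–face incidences: 2E = 5·8 + 4·x = 40 + 4x.
Every vertex has degree 3, so 3V = 2E.
Euler: V − E + F = 2 ⇒ (2E)/3 − E + (8 + x) = 2.
Multiply by 6: 2·(2E) − 3·(2E) + 6·(8 + x) = 12, i.e. 48 + 6x − (40 + 4x) = 12.
Collecting terms: 2x + 8 = 12, so 2x = 4, so x = 2.
Then 2E = 40 + 4·2 = 48, so E = 24, V = 2E/3 = 16, F = 8 + 2 = 10.

2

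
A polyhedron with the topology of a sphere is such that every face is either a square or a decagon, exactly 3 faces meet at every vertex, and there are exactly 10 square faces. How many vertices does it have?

Let x be the number of decagons; then F = 10 + x.
Edge–face incidences: 2E = 4·10 + 10·x = 40 + 10x.
Every vertex has degree 3, so 3V = 2E.
Euler: V − E + F = 2 ⇒ (2E)/3 − E + (10 + x) = 2.
Multiply by 6: 2·(2E) − 3·(2E) + 6·(10 + x) = 12, i.e. 60 + 6x − (40 + 10x) = 12.
Collecting terms: −4x + 20 = 12, so −4x = −8, so x = 2.
Then 2E = 40 + 10·2 = 60, so E = 30, V = 2E/3 = 20, F = 10 + 2 = 12.

20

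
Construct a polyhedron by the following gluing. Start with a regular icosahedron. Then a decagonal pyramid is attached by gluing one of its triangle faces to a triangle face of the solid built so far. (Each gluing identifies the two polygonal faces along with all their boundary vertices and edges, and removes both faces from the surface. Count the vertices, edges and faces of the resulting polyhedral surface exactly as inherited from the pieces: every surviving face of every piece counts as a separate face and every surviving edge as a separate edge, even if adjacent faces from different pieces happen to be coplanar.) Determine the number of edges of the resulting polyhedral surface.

47

A regular icosahedron: V=12, E=30, F=20.
Attach a decagonal pyramid (V=11, E=20, F=11) along a 3-gon: merge 3 vertices and 3 edges, delete both glued faces → V=20, E=47, F=29.
Check: V − E + F = 20 − 47 + 29 = 2.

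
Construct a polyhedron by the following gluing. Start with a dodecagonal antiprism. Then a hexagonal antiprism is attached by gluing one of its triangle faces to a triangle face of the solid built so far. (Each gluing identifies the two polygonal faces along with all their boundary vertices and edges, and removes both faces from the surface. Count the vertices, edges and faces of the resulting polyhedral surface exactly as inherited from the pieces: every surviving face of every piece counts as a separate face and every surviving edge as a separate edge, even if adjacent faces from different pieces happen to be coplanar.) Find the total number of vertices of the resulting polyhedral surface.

33

A dodecagonal antiprism: V=24, E=48, F=26.
Attach a hexagonal antiprism (V=12, E=24, F=14) along a 3-gon: merge 3 vertices and 3 edges, delete both glued faces → V=33, E=69, F=38.
Check: V − E + F = 33 − 69 + 38 = 2.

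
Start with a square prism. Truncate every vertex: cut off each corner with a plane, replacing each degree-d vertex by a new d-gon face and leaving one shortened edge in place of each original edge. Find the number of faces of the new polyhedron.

The base solid has V = 8, E = 12, F = 6.
Truncation replaces each original edge-end by a new vertex, so V′ = 2E = 24.
Each original edge survives, and each old vertex of degree d contributes d new edges; summing degrees gives Σd = 2E, so E′ = E + 2E = 3E = 36.
Each original face survives and each original vertex becomes one new face: F′ = F + V = 14.

14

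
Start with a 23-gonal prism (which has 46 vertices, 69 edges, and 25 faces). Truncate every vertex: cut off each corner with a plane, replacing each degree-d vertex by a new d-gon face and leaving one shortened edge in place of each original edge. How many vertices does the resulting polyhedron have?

138

Truncation replaces each original edge-end by a new vertex, so V′ = 2E = 138.
Each original edge survives, and each old vertex of degree d contributes d new edges; summing degrees gives Σd = 2E, so E′ = E + 2E = 3E = 207.
Each original face survives and each original vertex becomes one new face: F′ = F + V = 71.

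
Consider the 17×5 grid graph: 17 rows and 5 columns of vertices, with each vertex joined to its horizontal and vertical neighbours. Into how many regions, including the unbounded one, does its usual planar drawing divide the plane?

65

The grid has V = 17·5 = 85 vertices and E = 17·4 + 5·16 = 148 edges.
F = 2 − V + E = 2 − 85 + 148 = 65.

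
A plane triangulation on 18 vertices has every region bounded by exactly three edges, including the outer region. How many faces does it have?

In a plane triangulation 3F = 2E and V − E + F = 2, so F = 2V − 4 = 2·18 − 4 = 32.

32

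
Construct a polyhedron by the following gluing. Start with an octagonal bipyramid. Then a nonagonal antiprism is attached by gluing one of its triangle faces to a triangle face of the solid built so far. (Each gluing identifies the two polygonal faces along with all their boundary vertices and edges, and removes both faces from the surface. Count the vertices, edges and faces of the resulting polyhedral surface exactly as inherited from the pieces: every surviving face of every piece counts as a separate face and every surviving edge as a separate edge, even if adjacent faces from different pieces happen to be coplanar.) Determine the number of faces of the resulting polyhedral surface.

34

An octagonal bipyramid: V=10, E=24, F=16.
Attach a nonagonal antiprism (V=18, E=36, F=20) along a 3-gon: merge 3 vertices and 3 edges, delete both glued faces → V=25, E=57, F=34.
Check: V − E + F = 25 − 57 + 34 = 2.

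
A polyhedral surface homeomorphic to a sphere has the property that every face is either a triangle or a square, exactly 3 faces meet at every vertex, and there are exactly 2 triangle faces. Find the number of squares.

Let x be the number of squares; then F = 2 + x.
Edge–face incidences: 2E = 3·2 + 4·x = 6 + 4x.
Every vertex has degree 3, so 3V = 2E.
Euler: V − E + F = 2 ⇒ (2E)/3 − E + (2 + x) = 2.
Multiply by 6: 2·(2E) − 3·(2E) + 6·(2 + x) = 12, i.e. 12 + 6x − (6 + 4x) = 12.
Collecting terms: 2x + 6 = 12, so 2x = 6, so x = 3.
Then 2E = 6 + 4·3 = 18, so E = 9, V = 2E/3 = 6, F = 2 + 3 = 5.

3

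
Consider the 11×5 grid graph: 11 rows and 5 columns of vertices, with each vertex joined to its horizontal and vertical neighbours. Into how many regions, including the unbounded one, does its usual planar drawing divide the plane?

41

The grid has V = 11·5 = 55 vertices and E = 11·4 + 5·10 = 94 edges.
F = 2 − V + E = 2 − 55 + 94 = 41.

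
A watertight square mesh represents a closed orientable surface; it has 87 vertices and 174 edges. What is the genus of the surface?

1

Every face is a square and each edge borders two faces, so 4F = 2·174, giving F = 87.
χ = V − E + F = 87 − 174 + 87 = 0.
For a closed orientable surface χ = 2 − 2g, so g = (2 − (0))/2 = 1.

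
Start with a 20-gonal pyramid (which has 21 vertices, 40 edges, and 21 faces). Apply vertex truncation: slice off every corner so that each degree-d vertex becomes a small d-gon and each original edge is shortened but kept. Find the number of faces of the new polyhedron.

Truncation replaces each original edge-end by a new vertex, so V′ = 2E = 80.
Each original edge survives, and each old vertex of degree d contributes d new edges; summing degrees gives Σd = 2E, so E′ = E + 2E = 3E = 120.
Each original face survives and each original vertex becomes one new face: F′ = F + V = 42.

42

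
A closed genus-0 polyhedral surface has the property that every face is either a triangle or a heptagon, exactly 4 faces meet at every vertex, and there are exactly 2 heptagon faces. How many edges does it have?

Let x be the number of triangles; then F = 2 + x.
Edge–face incidences: 2E = 7·2 + 3·x = 14 + 3x.
Every vertex has degree 4, so 4V = 2E.
Euler: V − E + F = 2 ⇒ (2E)/4 − E + (2 + x) = 2.
Multiply by 8: 2·(2E) − 4·(2E) + 8·(2 + x) = 16, i.e. 16 + 8x − 2·(14 + 3x) = 16.
Collecting terms: 2x − 12 = 16, so 2x = 28, so x = 14.
Then 2E = 14 + 3·14 = 56, so E = 28, V = 2E/4 = 14, F = 2 + 14 = 16.

28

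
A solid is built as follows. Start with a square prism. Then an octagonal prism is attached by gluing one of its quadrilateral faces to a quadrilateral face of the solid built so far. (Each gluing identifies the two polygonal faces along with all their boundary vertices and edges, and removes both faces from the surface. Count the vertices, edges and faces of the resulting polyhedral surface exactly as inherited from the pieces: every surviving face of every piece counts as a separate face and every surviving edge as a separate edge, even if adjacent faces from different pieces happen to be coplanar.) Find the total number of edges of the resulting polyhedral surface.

32

A square prism: V=8, E=12, F=6.
Attach an octagonal prism (V=16, E=24, F=10) along a 4-gon: merge 4 vertices and 4 edges, delete both glued faces → V=20, E=32, F=14.
Check: V − E + F = 20 − 32 + 14 = 2.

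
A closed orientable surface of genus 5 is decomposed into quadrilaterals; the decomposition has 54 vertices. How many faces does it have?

χ = 2 − 2·5 = -8, and every face is a square so 4F = 2E.
V − E + F = -8 with E = 4F/2 gives 54 − (4/2 − 1)·F = -8, so F = 62 and E = 124.

62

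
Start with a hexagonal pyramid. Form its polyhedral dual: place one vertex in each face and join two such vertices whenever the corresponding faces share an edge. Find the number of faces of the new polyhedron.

The base solid has V = 7, E = 12, F = 7.
The dual swaps V and F and preserves E: V′ = F = 7, E′ = E = 12, F′ = V = 7.

7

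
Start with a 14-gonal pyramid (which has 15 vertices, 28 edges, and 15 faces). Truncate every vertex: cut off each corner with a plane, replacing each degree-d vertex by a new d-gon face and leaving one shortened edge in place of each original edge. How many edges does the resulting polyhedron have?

84

Truncation replaces each original edge-end by a new vertex, so V′ = 2E = 56.
Each original edge survives, and each old vertex of degree d contributes d new edges; summing degrees gives Σd = 2E, so E′ = E + 2E = 3E = 84.
Each original face survives and each original vertex becomes one new face: F′ = F + V = 30.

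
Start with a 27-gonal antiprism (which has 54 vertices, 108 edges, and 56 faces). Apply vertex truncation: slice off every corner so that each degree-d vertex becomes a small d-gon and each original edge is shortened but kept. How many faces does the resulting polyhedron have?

Truncation replaces each original edge-end by a new vertex, so V′ = 2E = 216.
Each original edge survives, and each old vertex of degree d contributes d new edges; summing degrees gives Σd = 2E, so E′ = E + 2E = 3E = 324.
Each original face survives and each original vertex becomes one new face: F′ = F + V = 110.

110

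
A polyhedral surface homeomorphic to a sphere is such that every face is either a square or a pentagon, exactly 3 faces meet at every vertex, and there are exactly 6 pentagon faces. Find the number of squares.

Let x be the number of squares; then F = 6 + x.
Edge–face incidences: 2E = 5·6 + 4·x = 30 + 4x.
Every vertex has degree 3, so 3V = 2E.
Euler: V − E + F = 2 ⇒ (2E)/3 − E + (6 + x) = 2.
Multiply by 6: 2·(2E) − 3·(2E) + 6·(6 + x) = 12, i.e. 36 + 6x − (30 + 4x) = 12.
Collecting terms: 2x + 6 = 12, so 2x = 6, so x = 3.
Then 2E = 30 + 4·3 = 42, so E = 21, V = 2E/3 = 14, F = 6 + 3 = 9.

3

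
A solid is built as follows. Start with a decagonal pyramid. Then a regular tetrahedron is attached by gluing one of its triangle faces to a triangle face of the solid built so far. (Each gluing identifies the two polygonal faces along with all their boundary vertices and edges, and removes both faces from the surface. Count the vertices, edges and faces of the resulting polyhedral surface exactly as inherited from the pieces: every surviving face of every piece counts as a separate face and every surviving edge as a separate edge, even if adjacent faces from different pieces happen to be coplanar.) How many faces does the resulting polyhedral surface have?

13

A decagonal pyramid: V=11, E=20, F=11.
Attach a regular tetrahedron (V=4, E=6, F=4) along a 3-gon: merge 3 vertices and 3 edges, delete both glued faces → V=12, E=23, F=13.
Check: V − E + F = 12 − 23 + 13 = 2.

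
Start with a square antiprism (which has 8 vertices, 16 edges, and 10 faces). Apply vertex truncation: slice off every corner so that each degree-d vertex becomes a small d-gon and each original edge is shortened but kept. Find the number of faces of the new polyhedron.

Truncation replaces each original edge-end by a new vertex, so V′ = 2E = 32.
Each original edge survives, and each old vertex of degree d contributes d new edges; summing degrees gives Σd = 2E, so E′ = E + 2E = 3E = 48.
Each original face survives and each original vertex becomes one new face: F′ = F + V = 18.

18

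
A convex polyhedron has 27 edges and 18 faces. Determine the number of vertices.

Here V − E + F = 2.
V = 2 + E − F = 2 + 27 − 18 = 11.

11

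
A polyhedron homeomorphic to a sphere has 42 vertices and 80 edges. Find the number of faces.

40

Here V − E + F = 2.
F = 2 − V + E = 2 − 42 + 80 = 40.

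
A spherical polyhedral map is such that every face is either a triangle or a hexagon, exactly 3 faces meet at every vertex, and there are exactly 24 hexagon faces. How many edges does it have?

Let x be the number of triangles; then F = 24 + x.
Edge–face incidences: 2E = 6·24 + 3·x = 144 + 3x.
Every vertex has degree 3, so 3V = 2E.
Euler: V − E + F = 2 ⇒ (2E)/3 − E + (24 + x) = 2.
Multiply by 6: 2·(2E) − 3·(2E) + 6·(24 + x) = 12, i.e. 144 + 6x − (144 + 3x) = 12.
Collecting terms: 3x = 12, so x = 4.
Then 2E = 144 + 3·4 = 156, so E = 78, V = 2E/3 = 52, F = 24 + 4 = 28.

78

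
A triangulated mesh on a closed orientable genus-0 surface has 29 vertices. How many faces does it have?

54

χ = 2 − 2·0 = 2, and every face is a triangle so 3F = 2E.
V − E + F = 2 with E = 3F/2 gives 29 − (3/2 − 1)·F = 2, so F = 54 and E = 81.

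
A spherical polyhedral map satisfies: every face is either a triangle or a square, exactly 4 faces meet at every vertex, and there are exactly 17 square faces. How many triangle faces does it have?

Let x be the number of triangles; then F = 17 + x.
Edge–face incidences: 2E = 4·17 + 3·x = 68 + 3x.
Every vertex has degree 4, so 4V = 2E.
Euler: V − E + F = 2 ⇒ (2E)/4 − E + (17 + x) = 2.
Multiply by 8: 2·(2E) − 4·(2E) + 8·(17 + x) = 16, i.e. 136 + 8x − 2·(68 + 3x) = 16.
Collecting terms: 2x = 16, so x = 8.
Then 2E = 68 + 3·8 = 92, so E = 46, V = 2E/4 = 23, F = 17 + 8 = 25.

8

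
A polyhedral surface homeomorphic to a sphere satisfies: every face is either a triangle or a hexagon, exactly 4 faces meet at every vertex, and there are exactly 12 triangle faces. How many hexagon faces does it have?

Let x be the number of hexagons; then F = 12 + x.
Edge–face incidences: 2E = 3·12 + 6·x = 36 + 6x.
Every vertex has degree 4, so 4V = 2E.
Euler: V − E + F = 2 ⇒ (2E)/4 − E + (12 + x) = 2.
Multiply by 8: 2·(2E) − 4·(2E) + 8·(12 + x) = 16, i.e. 96 + 8x − 2·(36 + 6x) = 16.
Collecting terms: −4x + 24 = 16, so −4x = −8, so x = 2.
Then 2E = 36 + 6·2 = 48, so E = 24, V = 2E/4 = 12, F = 12 + 2 = 14.

2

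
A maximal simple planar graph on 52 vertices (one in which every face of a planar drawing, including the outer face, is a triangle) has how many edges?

In a plane triangulation 3F = 2E and V − E + F = 2, so E = 3V − 6 = 3·52 − 6 = 150.

150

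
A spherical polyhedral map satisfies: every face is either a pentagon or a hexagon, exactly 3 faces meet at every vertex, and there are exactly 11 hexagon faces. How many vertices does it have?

Let x be the number of pentagons; then F = 11 + x.
Edge–face incidences: 2E = 6·11 + 5·x = 66 + 5x.
Every vertex has degree 3, so 3V = 2E.
Euler: V − E + F = 2 ⇒ (2E)/3 − E + (11 + x) = 2.
Multiply by 6: 2·(2E) − 3·(2E) + 6·(11 + x) = 12, i.e. 66 + 6x − (66 + 5x) = 12.
Collecting terms: x = 12.
Then 2E = 66 + 5·12 = 126, so E = 63, V = 2E/3 = 42, F = 11 + 12 = 23.

42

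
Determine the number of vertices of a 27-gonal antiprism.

An antiprism on an n-gon has two n-gon caps and 2n triangles: V = 2·27 = 54, E = 4·27 = 108, F = 2·27 + 2 = 56.

54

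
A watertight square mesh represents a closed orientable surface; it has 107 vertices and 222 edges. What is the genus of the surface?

3

Every face is a square and each edge borders two faces, so 4F = 2·222, giving F = 111.
χ = V − E + F = 107 − 222 + 111 = -4.
For a closed orientable surface χ = 2 − 2g, so g = (2 − (-4))/2 = 3.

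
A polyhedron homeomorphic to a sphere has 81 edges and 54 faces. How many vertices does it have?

Here V − E + F = 2.
V = 2 + E − F = 2 + 81 − 54 = 29.

29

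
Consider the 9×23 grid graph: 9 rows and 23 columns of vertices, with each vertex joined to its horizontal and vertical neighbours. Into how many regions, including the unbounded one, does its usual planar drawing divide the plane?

177

The grid has V = 9·23 = 207 vertices and E = 9·22 + 23·8 = 382 edges.
F = 2 − V + E = 2 − 207 + 382 = 177.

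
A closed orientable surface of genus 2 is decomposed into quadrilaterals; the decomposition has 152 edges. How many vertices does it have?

χ = 2 − 2·2 = -2, and every face is a square so 4F = 2E.
F = 2E/4 = 76. Then V = -2 + E − F = -2 + 152 − 76 = 74.

74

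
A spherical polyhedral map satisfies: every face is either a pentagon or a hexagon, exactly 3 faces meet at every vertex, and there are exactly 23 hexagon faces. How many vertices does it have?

66

Let x be the number of pentagons; then F = 23 + x.
Edge–face incidences: 2E = 6·23 + 5·x = 138 + 5x.
Every vertex has degree 3, so 3V = 2E.
Euler: V − E + F = 2 ⇒ (2E)/3 − E + (23 + x) = 2.
Multiply by 6: 2·(2E) − 3·(2E) + 6·(23 + x) = 12, i.e. 138 + 6x − (138 + 5x) = 12.
Collecting terms: x = 12.
Then 2E = 138 + 5·12 = 198, so E = 99, V = 2E/3 = 66, F = 23 + 12 = 35.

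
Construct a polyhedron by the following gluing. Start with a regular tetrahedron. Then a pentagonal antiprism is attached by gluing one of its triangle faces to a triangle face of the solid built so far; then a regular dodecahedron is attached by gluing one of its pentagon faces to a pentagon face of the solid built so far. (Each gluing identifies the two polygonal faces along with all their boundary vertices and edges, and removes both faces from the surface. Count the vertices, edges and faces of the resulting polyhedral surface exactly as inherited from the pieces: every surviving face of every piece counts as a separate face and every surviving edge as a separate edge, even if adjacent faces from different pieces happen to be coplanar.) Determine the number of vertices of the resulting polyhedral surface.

26

A regular tetrahedron: V=4, E=6, F=4.
Attach a pentagonal antiprism (V=10, E=20, F=12) along a 3-gon: merge 3 vertices and 3 edges, delete both glued faces → V=11, E=23, F=14.
Attach a regular dodecahedron (V=20, E=30, F=12) along a 5-gon: merge 5 vertices and 5 edges, delete both glued faces → V=26, E=48, F=24.
Check: V − E + F = 26 − 48 + 24 = 2.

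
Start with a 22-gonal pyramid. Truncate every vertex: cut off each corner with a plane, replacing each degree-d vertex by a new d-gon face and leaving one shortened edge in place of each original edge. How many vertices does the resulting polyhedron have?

The base solid has V = 23, E = 44, F = 23.
Truncation replaces each original edge-end by a new vertex, so V′ = 2E = 88.
Each original edge survives, and each old vertex of degree d contributes d new edges; summing degrees gives Σd = 2E, so E′ = E + 2E = 3E = 132.
Each original face survives and each original vertex becomes one new face: F′ = F + V = 46.

88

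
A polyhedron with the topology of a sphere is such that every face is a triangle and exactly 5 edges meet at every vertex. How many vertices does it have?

Each face has 3 edges and each edge borders two faces, so 2E = 3F.
Each vertex has degree 5, so 5V = 2E and hence V = 3F/5.
Euler: V − E + F = 2 ⇒ (3F/5) − (3F/2) + F = 2.
Multiply by 10: (6 − 15 + 10)F = 20, i.e. 1F = 20.
So F = 20, E = 3·20/2 = 30, V = 3·20/5 = 12.

12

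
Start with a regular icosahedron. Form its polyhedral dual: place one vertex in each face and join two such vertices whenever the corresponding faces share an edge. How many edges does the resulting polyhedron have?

The base solid has V = 12, E = 30, F = 20.
The dual swaps V and F and preserves E: V′ = F = 20, E′ = E = 30, F′ = V = 12.

30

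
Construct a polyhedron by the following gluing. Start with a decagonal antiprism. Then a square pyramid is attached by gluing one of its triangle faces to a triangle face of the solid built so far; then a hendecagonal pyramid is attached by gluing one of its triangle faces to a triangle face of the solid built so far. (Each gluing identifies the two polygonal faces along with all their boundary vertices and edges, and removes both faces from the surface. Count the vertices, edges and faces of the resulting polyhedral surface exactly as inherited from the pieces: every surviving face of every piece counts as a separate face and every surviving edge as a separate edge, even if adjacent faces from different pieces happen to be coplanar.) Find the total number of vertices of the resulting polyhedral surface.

A decagonal antiprism: V=20, E=40, F=22.
Attach a square pyramid (V=5, E=8, F=5) along a 3-gon: merge 3 vertices and 3 edges, delete both glued faces → V=22, E=45, F=25.
Attach a hendecagonal pyramid (V=12, E=22, F=12) along a 3-gon: merge 3 vertices and 3 edges, delete both glued faces → V=31, E=64, F=35.
Check: V − E + F = 31 − 64 + 35 = 2.

31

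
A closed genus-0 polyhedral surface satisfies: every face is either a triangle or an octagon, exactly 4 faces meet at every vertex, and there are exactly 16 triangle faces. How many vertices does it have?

Let x be the number of octagons; then F = 16 + x.
Edge–face incidences: 2E = 3·16 + 8·x = 48 + 8x.
Every vertex has degree 4, so 4V = 2E.
Euler: V − E + F = 2 ⇒ (2E)/4 − E + (16 + x) = 2.
Multiply by 8: 2·(2E) − 4·(2E) + 8·(16 + x) = 16, i.e. 128 + 8x − 2·(48 + 8x) = 16.
Collecting terms: −8x + 32 = 16, so −8x = −16, so x = 2.
Then 2E = 48 + 8·2 = 64, so E = 32, V = 2E/4 = 16, F = 16 + 2 = 18.

16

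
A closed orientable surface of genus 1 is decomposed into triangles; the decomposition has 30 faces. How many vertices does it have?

15

χ = 2 − 2·1 = 0, and every face is a triangle so 3F = 2E.
E = 3·30/2 = 45. Then V = 0 + E − F = 0 + 45 − 30 = 15.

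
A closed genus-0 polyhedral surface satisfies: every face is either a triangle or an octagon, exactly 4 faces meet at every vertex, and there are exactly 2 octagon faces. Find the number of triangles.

Let x be the number of triangles; then F = 2 + x.
Edge–face incidences: 2E = 8·2 + 3·x = 16 + 3x.
Every vertex has degree 4, so 4V = 2E.
Euler: V − E + F = 2 ⇒ (2E)/4 − E + (2 + x) = 2.
Multiply by 8: 2·(2E) − 4·(2E) + 8·(2 + x) = 16, i.e. 16 + 8x − 2·(16 + 3x) = 16.
Collecting terms: 2x − 16 = 16, so 2x = 32, so x = 16.
Then 2E = 16 + 3·16 = 64, so E = 32, V = 2E/4 = 16, F = 2 + 16 = 18.

16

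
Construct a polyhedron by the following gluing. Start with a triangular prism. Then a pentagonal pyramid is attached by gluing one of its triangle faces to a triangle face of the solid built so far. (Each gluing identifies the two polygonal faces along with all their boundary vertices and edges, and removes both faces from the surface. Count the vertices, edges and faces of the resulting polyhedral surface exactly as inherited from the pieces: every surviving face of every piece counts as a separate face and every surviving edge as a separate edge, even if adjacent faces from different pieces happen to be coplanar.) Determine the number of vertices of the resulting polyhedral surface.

9

A triangular prism: V=6, E=9, F=5.
Attach a pentagonal pyramid (V=6, E=10, F=6) along a 3-gon: merge 3 vertices and 3 edges, delete both glued faces → V=9, E=16, F=9.
Check: V − E + F = 9 − 16 + 9 = 2.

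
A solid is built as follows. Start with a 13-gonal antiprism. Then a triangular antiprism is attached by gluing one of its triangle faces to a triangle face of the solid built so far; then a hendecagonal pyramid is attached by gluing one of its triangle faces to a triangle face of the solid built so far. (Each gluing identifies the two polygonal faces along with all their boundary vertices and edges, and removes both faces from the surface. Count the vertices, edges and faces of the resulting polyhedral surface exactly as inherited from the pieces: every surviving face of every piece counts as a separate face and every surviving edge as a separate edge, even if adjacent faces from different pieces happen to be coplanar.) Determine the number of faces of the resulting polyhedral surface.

A 13-gonal antiprism: V=26, E=52, F=28.
Attach a triangular antiprism (V=6, E=12, F=8) along a 3-gon: merge 3 vertices and 3 edges, delete both glued faces → V=29, E=61, F=34.
Attach a hendecagonal pyramid (V=12, E=22, F=12) along a 3-gon: merge 3 vertices and 3 edges, delete both glued faces → V=38, E=80, F=44.
Check: V − E + F = 38 − 80 + 44 = 2.

44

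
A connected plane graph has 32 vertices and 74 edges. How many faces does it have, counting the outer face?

44

Euler's formula for a connected plane graph: V − E + F = 2, so F = 2 − 32 + 74 = 44.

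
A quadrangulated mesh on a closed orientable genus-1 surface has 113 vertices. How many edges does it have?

χ = 2 − 2·1 = 0, and every face is a square so 4F = 2E.
V − E + F = 0 with E = 4F/2 gives 113 − (4/2 − 1)·F = 0, so F = 113 and E = 226.

226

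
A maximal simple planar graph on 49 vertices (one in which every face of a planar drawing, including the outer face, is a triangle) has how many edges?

In a plane triangulation 3F = 2E and V − E + F = 2, so E = 3V − 6 = 3·49 − 6 = 141.

141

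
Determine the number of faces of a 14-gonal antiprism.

30

An antiprism on an n-gon has two n-gon caps and 2n triangles: V = 2·14 = 28, E = 4·14 = 56, F = 2·14 + 2 = 30.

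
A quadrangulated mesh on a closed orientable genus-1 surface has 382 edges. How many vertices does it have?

χ = 2 − 2·1 = 0, and every face is a square so 4F = 2E.
F = 2E/4 = 191. Then V = 0 + E − F = 0 + 382 − 191 = 191.

191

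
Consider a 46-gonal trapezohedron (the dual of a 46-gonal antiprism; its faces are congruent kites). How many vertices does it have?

The n-trapezohedron (dual of the n-antiprism) has V = 2·46 + 2 = 94, E = 4·46 = 184, F = 2·46 = 92.

94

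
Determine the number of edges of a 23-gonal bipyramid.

69

A bipyramid over an n-gon has 2n triangular faces and n + 2 vertices: V = 23 + 2 = 25, E = 3·23 = 69, F = 2·23 = 46.
Check: V − E + F = 25 − 69 + 46 = 2.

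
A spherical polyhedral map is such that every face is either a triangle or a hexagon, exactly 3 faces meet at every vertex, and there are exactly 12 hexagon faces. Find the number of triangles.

4

Let x be the number of triangles; then F = 12 + x.
Edge–face incidences: 2E = 6·12 + 3·x = 72 + 3x.
Every vertex has degree 3, so 3V = 2E.
Euler: V − E + F = 2 ⇒ (2E)/3 − E + (12 + x) = 2.
Multiply by 6: 2·(2E) − 3·(2E) + 6·(12 + x) = 12, i.e. 72 + 6x − (72 + 3x) = 12.
Collecting terms: 3x = 12, so x = 4.
Then 2E = 72 + 3·4 = 84, so E = 42, V = 2E/3 = 28, F = 12 + 4 = 16.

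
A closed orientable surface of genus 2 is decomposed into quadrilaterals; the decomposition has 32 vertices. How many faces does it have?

34

χ = 2 − 2·2 = -2, and every face is a square so 4F = 2E.
V − E + F = -2 with E = 4F/2 gives 32 − (4/2 − 1)·F = -2, so F = 34 and E = 68.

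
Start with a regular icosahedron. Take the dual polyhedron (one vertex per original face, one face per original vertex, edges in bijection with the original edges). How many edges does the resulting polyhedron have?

The base solid has V = 12, E = 30, F = 20.
The dual swaps V and F and preserves E: V′ = F = 20, E′ = E = 30, F′ = V = 12.

30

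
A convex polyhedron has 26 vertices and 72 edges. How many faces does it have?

48

Here V − E + F = 2.
F = 2 − V + E = 2 − 26 + 72 = 48.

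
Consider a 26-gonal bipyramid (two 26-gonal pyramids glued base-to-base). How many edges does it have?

A bipyramid over an n-gon has 2n triangular faces and n + 2 vertices: V = 26 + 2 = 28, E = 3·26 = 78, F = 2·26 = 52.
Check: V − E + F = 28 − 78 + 52 = 2.

78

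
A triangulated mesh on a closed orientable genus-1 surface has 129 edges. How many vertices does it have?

43

χ = 2 − 2·1 = 0, and every face is a triangle so 3F = 2E.
F = 2E/3 = 86. Then V = 0 + E − F = 0 + 129 − 86 = 43.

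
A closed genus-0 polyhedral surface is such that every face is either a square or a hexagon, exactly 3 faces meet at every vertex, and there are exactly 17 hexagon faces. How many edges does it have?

Let x be the number of squares; then F = 17 + x.
Edge–face incidences: 2E = 6·17 + 4·x = 102 + 4x.
Every vertex has degree 3, so 3V = 2E.
Euler: V − E + F = 2 ⇒ (2E)/3 − E + (17 + x) = 2.
Multiply by 6: 2·(2E) − 3·(2E) + 6·(17 + x) = 12, i.e. 102 + 6x − (102 + 4x) = 12.
Collecting terms: 2x = 12, so x = 6.
Then 2E = 102 + 4·6 = 126, so E = 63, V = 2E/3 = 42, F = 17 + 6 = 23.

63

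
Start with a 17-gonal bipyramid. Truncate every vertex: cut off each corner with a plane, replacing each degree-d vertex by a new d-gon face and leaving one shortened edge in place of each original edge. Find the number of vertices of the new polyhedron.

102

The base solid has V = 19, E = 51, F = 34.
Truncation replaces each original edge-end by a new vertex, so V′ = 2E = 102.
Each original edge survives, and each old vertex of degree d contributes d new edges; summing degrees gives Σd = 2E, so E′ = E + 2E = 3E = 153.
Each original face survives and each original vertex becomes one new face: F′ = F + V = 53.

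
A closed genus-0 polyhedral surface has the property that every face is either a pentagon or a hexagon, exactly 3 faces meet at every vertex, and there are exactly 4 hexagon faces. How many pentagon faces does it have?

12

Let x be the number of pentagons; then F = 4 + x.
Edge–face incidences: 2E = 6·4 + 5·x = 24 + 5x.
Every vertex has degree 3, so 3V = 2E.
Euler: V − E + F = 2 ⇒ (2E)/3 − E + (4 + x) = 2.
Multiply by 6: 2·(2E) − 3·(2E) + 6·(4 + x) = 12, i.e. 24 + 6x − (24 + 5x) = 12.
Collecting terms: x = 12.
Then 2E = 24 + 5·12 = 84, so E = 42, V = 2E/3 = 28, F = 4 + 12 = 16.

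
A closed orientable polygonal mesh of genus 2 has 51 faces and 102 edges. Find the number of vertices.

For a closed orientable surface of genus 2, χ = 2 − 2·2 = -2.
V = -2 + E − F = -2 + 102 − 51 = 49.

49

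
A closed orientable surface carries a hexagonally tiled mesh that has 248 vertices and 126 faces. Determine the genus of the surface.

3

Every face is a hexagon, so 2E = 6·126 = 756, giving E = 378.
χ = V − E + F = 248 − 378 + 126 = -4.
For a closed orientable surface χ = 2 − 2g, so g = (2 − (-4))/2 = 3.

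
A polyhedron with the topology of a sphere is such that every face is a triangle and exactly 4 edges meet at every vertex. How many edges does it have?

Each face has 3 edges and each edge borders two faces, so 2E = 3F.
Each vertex has degree 4, so 4V = 2E and hence V = 3F/4.
Euler: V − E + F = 2 ⇒ (3F/4) − (3F/2) + F = 2.
Multiply by 8: (6 − 12 + 8)F = 16, i.e. 2F = 16.
So F = 8, E = 3·8/2 = 12, V = 3·8/4 = 6.

12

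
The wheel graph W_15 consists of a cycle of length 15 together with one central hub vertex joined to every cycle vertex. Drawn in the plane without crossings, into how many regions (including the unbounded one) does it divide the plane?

16

W_15 has V = 15 + 1 = 16 vertices and E = 2·15 = 30 edges.
By Euler's formula F = 2 − V + E = 2 − 16 + 30 = 16.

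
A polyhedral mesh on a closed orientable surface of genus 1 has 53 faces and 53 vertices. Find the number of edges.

106

For a closed orientable surface of genus 1, χ = 2 − 2·1 = 0.
E = V + F − (0) = 53 + 53 − (0) = 106.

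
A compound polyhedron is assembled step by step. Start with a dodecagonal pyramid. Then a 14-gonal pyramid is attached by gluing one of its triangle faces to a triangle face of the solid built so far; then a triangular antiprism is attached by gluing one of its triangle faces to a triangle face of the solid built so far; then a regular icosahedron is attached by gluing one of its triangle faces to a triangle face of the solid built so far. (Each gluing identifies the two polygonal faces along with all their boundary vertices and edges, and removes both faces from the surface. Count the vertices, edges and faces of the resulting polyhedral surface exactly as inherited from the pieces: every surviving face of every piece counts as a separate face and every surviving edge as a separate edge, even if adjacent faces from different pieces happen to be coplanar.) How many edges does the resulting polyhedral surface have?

85

A dodecagonal pyramid: V=13, E=24, F=13.
Attach a 14-gonal pyramid (V=15, E=28, F=15) along a 3-gon: merge 3 vertices and 3 edges, delete both glued faces → V=25, E=49, F=26.
Attach a triangular antiprism (V=6, E=12, F=8) along a 3-gon: merge 3 vertices and 3 edges, delete both glued faces → V=28, E=58, F=32.
Attach a regular icosahedron (V=12, E=30, F=20) along a 3-gon: merge 3 vertices and 3 edges, delete both glued faces → V=37, E=85, F=50.
Check: V − E + F = 37 − 85 + 50 = 2.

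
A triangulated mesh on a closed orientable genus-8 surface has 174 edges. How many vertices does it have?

χ = 2 − 2·8 = -14, and every face is a triangle so 3F = 2E.
F = 2E/3 = 116. Then V = -14 + E − F = -14 + 174 − 116 = 44.

44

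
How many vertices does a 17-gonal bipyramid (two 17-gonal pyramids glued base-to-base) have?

A bipyramid over an n-gon has 2n triangular faces and n + 2 vertices: V = 17 + 2 = 19, E = 3·17 = 51, F = 2·17 = 34.
Check: V − E + F = 19 − 51 + 34 = 2.

19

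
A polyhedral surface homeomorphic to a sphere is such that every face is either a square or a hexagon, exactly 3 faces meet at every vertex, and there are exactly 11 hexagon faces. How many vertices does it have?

Let x be the number of squares; then F = 11 + x.
Edge–face incidences: 2E = 6·11 + 4·x = 66 + 4x.
Every vertex has degree 3, so 3V = 2E.
Euler: V − E + F = 2 ⇒ (2E)/3 − E + (11 + x) = 2.
Multiply by 6: 2·(2E) − 3·(2E) + 6·(11 + x) = 12, i.e. 66 + 6x − (66 + 4x) = 12.
Collecting terms: 2x = 12, so x = 6.
Then 2E = 66 + 4·6 = 90, so E = 45, V = 2E/3 = 30, F = 11 + 6 = 17.

30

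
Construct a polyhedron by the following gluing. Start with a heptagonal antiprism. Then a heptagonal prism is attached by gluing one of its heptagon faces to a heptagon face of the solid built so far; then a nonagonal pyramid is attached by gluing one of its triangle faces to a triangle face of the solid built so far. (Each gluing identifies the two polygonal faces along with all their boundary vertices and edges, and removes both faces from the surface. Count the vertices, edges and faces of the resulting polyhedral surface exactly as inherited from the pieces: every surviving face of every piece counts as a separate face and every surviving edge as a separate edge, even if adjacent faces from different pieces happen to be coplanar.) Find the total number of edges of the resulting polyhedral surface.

A heptagonal antiprism: V=14, E=28, F=16.
Attach a heptagonal prism (V=14, E=21, F=9) along a 7-gon: merge 7 vertices and 7 edges, delete both glued faces → V=21, E=42, F=23.
Attach a nonagonal pyramid (V=10, E=18, F=10) along a 3-gon: merge 3 vertices and 3 edges, delete both glued faces → V=28, E=57, F=31.
Check: V − E + F = 28 − 57 + 31 = 2.

57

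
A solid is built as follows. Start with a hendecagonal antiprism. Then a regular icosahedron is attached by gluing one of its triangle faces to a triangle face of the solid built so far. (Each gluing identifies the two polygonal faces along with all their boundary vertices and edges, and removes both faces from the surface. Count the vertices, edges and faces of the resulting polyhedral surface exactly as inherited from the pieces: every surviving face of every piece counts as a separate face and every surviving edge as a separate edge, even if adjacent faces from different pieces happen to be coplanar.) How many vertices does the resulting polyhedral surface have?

31

A hendecagonal antiprism: V=22, E=44, F=24.
Attach a regular icosahedron (V=12, E=30, F=20) along a 3-gon: merge 3 vertices and 3 edges, delete both glued faces → V=31, E=71, F=42.
Check: V − E + F = 31 − 71 + 42 = 2.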